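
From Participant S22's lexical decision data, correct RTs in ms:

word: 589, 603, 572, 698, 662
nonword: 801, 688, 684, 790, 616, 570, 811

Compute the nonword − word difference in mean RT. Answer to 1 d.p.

M(word) = 3124/5 = 624.800
M(nonword) = 4960/7 = 708.571
Difference = 708.571 − 624.800 = 83.771 ms

83.8 ms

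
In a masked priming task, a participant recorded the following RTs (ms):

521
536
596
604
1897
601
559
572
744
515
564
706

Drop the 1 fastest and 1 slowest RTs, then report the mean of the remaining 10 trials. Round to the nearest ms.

600 ms

Sorted: 515, 521, 536, 559, 564, 572, 596, 601, 604, 706, 744, 1897
Drop lowest 1 (515) and highest 1 (1897)
Remaining (n=10): Σ = 6003, mean = 6003/10 = 600.300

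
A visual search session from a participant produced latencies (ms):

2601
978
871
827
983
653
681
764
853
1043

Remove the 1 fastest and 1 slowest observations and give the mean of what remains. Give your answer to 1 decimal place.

875.0 ms

Sorted: 653, 681, 764, 827, 853, 871, 978, 983, 1043, 2601
Drop lowest 1 (653) and highest 1 (2601)
Remaining (n=8): Σ = 7000, mean = 7000/8 = 875.000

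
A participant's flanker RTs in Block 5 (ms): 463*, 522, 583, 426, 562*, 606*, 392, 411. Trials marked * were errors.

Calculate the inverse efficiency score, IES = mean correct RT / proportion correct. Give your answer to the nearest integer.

747 ms

Correct trials (n=5): 522, 583, 426, 392, 411
Mean correct RT = 2334/5 = 466.8000 ms
Proportion correct = 5/8
IES = 466.8000 / (5/8) = 746.880 ms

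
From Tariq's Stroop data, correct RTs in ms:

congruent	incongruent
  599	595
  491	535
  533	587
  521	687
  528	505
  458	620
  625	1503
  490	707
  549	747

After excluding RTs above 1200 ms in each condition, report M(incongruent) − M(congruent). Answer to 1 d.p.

90.2 ms

incongruent: exclude 1503
M(congruent) = 4794/9 = 532.667
M(incongruent) = 4983/8 = 622.875
Difference = 622.875 − 532.667 = 90.208 ms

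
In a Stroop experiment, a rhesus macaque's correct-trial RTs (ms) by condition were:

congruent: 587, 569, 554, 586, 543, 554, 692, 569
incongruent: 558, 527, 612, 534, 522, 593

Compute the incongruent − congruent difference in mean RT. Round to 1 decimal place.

-24.1 ms

M(congruent) = 4654/8 = 581.750
M(incongruent) = 3346/6 = 557.667
Difference = 557.667 − 581.750 = -24.083 ms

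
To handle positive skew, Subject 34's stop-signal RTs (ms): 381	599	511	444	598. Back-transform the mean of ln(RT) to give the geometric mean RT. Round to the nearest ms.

499 ms

ln(RT): 5.9428, 6.3953, 6.2364, 6.0958, 6.3936
Mean ln(RT) = 31.0638/5 = 6.21277
Geometric mean = exp(6.21277) = 499.08 ms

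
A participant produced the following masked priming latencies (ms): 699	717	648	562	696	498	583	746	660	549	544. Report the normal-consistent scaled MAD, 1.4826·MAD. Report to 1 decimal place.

Sorted: 498, 544, 549, 562, 583, 648, 660, 696, 699, 717, 746 → median = 648
|x − 648| sorted: 0, 12, 48, 51, 65, 69, 86, 98, 99, 104, 150 → MAD = 69
Robust SD ≈ 1.4826 × 69 = 102.299

102.3 ms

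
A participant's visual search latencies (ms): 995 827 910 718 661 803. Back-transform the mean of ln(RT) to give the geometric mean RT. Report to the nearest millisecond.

ln(RT): 6.9027, 6.7178, 6.8134, 6.5765, 6.4938, 6.6884
Mean ln(RT) = 40.1926/6 = 6.69876
Geometric mean = exp(6.69876) = 811.40 ms

811 ms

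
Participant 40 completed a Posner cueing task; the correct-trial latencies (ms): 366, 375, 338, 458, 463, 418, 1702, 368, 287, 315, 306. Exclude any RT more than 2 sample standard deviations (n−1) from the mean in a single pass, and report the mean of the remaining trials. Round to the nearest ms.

369 ms

n = 11, ΣRT = 5396, M = 490.545
Σ(x−M)² = 1648156.73; s = √(1648156.73/10) = 405.975
Cutoffs: 490.545 ± 2·405.975 → [-321.4, 1302.5]
Outside: 1702 → excluded.
Retained (n=10): Σ = 3694, mean = 3694/10 = 369.400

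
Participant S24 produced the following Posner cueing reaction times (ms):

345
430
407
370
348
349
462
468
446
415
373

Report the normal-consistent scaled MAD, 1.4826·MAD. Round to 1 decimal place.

Sorted: 345, 348, 349, 370, 373, 407, 415, 430, 446, 462, 468 → median = 407
|x − 407| sorted: 0, 8, 23, 34, 37, 39, 55, 58, 59, 61, 62 → MAD = 39
Robust SD ≈ 1.4826 × 39 = 57.821

57.8 ms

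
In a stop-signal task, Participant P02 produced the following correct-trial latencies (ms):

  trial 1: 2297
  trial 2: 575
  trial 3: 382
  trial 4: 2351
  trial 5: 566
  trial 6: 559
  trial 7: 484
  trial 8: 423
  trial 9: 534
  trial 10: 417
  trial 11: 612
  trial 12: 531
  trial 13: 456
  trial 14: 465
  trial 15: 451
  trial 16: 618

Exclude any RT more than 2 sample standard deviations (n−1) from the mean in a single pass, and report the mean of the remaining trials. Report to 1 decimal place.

n = 16, ΣRT = 11721, M = 732.562
Σ(x−M)² = 5864651.94; s = √(5864651.94/15) = 625.281
Cutoffs: 732.562 ± 2·625.281 → [-518.0, 1983.1]
Outside: 2297, 2351 → excluded.
Retained (n=14): Σ = 7073, mean = 7073/14 = 505.214

505.2 ms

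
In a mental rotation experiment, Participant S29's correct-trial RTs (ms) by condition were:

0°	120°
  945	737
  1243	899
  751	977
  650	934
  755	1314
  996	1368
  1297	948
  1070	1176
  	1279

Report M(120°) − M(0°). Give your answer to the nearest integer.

107 ms

M(0°) = 7707/8 = 963.375
M(120°) = 9632/9 = 1070.222
Difference = 1070.222 − 963.375 = 106.847 ms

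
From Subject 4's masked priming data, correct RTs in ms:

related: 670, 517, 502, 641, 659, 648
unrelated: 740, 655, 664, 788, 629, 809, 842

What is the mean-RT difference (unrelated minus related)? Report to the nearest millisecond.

126 ms

M(related) = 3637/6 = 606.167
M(unrelated) = 5127/7 = 732.429
Difference = 732.429 − 606.167 = 126.262 ms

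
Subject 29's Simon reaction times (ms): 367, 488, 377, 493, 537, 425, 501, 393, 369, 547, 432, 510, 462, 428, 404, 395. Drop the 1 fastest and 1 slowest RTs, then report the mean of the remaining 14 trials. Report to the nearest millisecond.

444 ms

Sorted: 367, 369, 377, 393, 395, 404, 425, 428, 432, 462, 488, 493, 501, 510, 537, 547
Drop lowest 1 (367) and highest 1 (547)
Remaining (n=14): Σ = 6214, mean = 6214/14 = 443.857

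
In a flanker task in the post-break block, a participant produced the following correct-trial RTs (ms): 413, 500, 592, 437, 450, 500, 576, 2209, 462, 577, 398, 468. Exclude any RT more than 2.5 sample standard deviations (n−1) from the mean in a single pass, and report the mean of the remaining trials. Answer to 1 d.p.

n = 12, ΣRT = 7582, M = 631.833
Σ(x−M)² = 2759199.67; s = √(2759199.67/11) = 500.836
Cutoffs: 631.833 ± 2.5·500.836 → [-620.3, 1883.9]
Outside: 2209 → excluded.
Retained (n=11): Σ = 5373, mean = 5373/11 = 488.455

488.5 ms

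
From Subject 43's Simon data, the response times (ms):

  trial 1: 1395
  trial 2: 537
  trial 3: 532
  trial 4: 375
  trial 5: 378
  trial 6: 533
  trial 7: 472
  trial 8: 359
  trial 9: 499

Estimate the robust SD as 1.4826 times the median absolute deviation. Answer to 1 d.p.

56.3 ms

Sorted: 359, 375, 378, 472, 499, 532, 533, 537, 1395 → median = 499
|x − 499| sorted: 0, 27, 33, 34, 38, 121, 124, 140, 896 → MAD = 38
Robust SD ≈ 1.4826 × 38 = 56.339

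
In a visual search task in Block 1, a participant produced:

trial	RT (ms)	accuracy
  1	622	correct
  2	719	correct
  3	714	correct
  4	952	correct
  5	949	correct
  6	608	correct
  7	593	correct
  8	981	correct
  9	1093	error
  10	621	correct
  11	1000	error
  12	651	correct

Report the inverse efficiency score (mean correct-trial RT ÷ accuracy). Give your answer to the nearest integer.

889 ms

Correct trials (n=10): 622, 719, 714, 952, 949, 608, 593, 981, 621, 651
Mean correct RT = 7410/10 = 741.0000 ms
Proportion correct = 10/12
IES = 741.0000 / (10/12) = 889.200 ms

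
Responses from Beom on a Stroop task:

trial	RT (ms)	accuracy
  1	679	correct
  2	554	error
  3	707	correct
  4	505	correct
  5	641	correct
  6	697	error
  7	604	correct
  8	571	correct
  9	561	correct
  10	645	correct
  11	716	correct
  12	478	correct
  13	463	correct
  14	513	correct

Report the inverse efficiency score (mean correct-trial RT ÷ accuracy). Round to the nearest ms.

Correct trials (n=12): 679, 707, 505, 641, 604, 571, 561, 645, 716, 478, 463, 513
Mean correct RT = 7083/12 = 590.2500 ms
Proportion correct = 12/14
IES = 590.2500 / (12/14) = 688.625 ms

689 ms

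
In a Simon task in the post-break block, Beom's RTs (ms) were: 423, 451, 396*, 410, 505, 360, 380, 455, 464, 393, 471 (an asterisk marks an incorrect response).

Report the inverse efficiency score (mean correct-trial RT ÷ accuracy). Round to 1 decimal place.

Correct trials (n=10): 423, 451, 410, 505, 360, 380, 455, 464, 393, 471
Mean correct RT = 4312/10 = 431.2000 ms
Proportion correct = 10/11
IES = 431.2000 / (10/11) = 474.320 ms

474.3 ms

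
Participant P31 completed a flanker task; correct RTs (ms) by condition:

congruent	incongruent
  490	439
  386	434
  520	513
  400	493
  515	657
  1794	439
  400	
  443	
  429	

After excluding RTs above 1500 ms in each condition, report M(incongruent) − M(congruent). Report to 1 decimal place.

congruent: exclude 1794
M(congruent) = 3583/8 = 447.875
M(incongruent) = 2975/6 = 495.833
Difference = 495.833 − 447.875 = 47.958 ms

48.0 ms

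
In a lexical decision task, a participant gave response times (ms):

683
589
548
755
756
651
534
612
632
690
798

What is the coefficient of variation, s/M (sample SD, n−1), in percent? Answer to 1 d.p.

n = 11, Σ = 7248, M = 658.9091
Σ(x−M)² = 75330.909; s = √(75330.909/10) = 86.7934
CV = 86.7934 / 658.9091 = 0.13172 = 13.172%

13.2%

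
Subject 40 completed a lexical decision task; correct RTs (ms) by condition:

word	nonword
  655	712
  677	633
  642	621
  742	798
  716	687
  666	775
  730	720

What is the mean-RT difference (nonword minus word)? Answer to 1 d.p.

M(word) = 4828/7 = 689.714
M(nonword) = 4946/7 = 706.571
Difference = 706.571 − 689.714 = 16.857 ms

16.9 ms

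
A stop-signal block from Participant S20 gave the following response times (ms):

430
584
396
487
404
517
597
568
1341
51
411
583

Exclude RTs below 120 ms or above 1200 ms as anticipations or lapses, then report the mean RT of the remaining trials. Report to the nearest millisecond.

Excluded: 51, 1341
Retained (n=10): Σ = 4977
Mean = 4977/10 = 497.7000

498 ms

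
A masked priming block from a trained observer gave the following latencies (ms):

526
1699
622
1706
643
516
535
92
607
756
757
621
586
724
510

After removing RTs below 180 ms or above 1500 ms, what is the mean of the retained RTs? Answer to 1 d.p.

616.9 ms

Excluded: 92, 1699, 1706
Retained (n=12): Σ = 7403
Mean = 7403/12 = 616.9167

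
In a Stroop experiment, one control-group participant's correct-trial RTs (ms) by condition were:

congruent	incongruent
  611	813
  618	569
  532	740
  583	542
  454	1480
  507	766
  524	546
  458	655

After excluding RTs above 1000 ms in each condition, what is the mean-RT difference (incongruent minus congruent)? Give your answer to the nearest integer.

126 ms

incongruent: exclude 1480
M(congruent) = 4287/8 = 535.875
M(incongruent) = 4631/7 = 661.571
Difference = 661.571 − 535.875 = 125.696 ms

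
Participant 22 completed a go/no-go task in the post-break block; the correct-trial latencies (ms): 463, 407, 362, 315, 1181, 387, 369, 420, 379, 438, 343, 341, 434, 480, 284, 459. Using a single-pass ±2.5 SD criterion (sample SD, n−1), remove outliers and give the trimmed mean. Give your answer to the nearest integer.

n = 16, ΣRT = 7062, M = 441.375
Σ(x−M)² = 629895.75; s = √(629895.75/15) = 204.922
Cutoffs: 441.375 ± 2.5·204.922 → [-70.9, 953.7]
Outside: 1181 → excluded.
Retained (n=15): Σ = 5881, mean = 5881/15 = 392.067

392 ms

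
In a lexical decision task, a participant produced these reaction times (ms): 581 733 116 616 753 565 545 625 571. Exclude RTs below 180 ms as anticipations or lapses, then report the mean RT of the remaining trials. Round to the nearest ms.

624 ms

Excluded: 116
Retained (n=8): Σ = 4989
Mean = 4989/8 = 623.6250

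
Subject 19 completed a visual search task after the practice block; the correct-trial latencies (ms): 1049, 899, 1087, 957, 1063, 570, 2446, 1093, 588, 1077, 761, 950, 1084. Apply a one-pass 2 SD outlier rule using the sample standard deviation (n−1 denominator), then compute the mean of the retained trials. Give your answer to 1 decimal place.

n = 13, ΣRT = 13624, M = 1048.000
Σ(x−M)² = 2522852.00; s = √(2522852.00/12) = 458.517
Cutoffs: 1048.000 ± 2·458.517 → [131.0, 1965.0]
Outside: 2446 → excluded.
Retained (n=12): Σ = 11178, mean = 11178/12 = 931.500

931.5 ms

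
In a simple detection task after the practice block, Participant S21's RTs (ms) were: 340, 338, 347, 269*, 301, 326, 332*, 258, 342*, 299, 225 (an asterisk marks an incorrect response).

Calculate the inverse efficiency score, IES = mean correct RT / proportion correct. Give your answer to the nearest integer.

Correct trials (n=8): 340, 338, 347, 301, 326, 258, 299, 225
Mean correct RT = 2434/8 = 304.2500 ms
Proportion correct = 8/11
IES = 304.2500 / (8/11) = 418.344 ms

418 ms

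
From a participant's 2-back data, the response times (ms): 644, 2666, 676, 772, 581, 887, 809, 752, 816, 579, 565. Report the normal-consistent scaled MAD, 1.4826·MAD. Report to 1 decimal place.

Sorted: 565, 579, 581, 644, 676, 752, 772, 809, 816, 887, 2666 → median = 752
|x − 752| sorted: 0, 20, 57, 64, 76, 108, 135, 171, 173, 187, 1914 → MAD = 108
Robust SD ≈ 1.4826 × 108 = 160.121

160.1 ms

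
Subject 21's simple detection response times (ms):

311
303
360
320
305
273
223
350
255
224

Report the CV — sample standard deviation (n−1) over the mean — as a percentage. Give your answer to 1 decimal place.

n = 10, Σ = 2924, M = 292.4000
Σ(x−M)² = 20536.400; s = √(20536.400/9) = 47.7684
CV = 47.7684 / 292.4000 = 0.16337 = 16.337%

16.3%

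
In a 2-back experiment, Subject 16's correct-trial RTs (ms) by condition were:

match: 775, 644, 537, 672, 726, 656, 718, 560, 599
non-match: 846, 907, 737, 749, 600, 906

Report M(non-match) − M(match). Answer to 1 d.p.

136.7 ms

M(match) = 5887/9 = 654.111
M(non-match) = 4745/6 = 790.833
Difference = 790.833 − 654.111 = 136.722 ms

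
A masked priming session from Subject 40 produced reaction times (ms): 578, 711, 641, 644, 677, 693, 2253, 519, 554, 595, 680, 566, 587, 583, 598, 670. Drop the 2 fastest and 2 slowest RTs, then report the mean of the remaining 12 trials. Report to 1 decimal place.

626.0 ms

Sorted: 519, 554, 566, 578, 583, 587, 595, 598, 641, 644, 670, 677, 680, 693, 711, 2253
Drop lowest 2 (519, 554) and highest 2 (711, 2253)
Remaining (n=12): Σ = 7512, mean = 7512/12 = 626.000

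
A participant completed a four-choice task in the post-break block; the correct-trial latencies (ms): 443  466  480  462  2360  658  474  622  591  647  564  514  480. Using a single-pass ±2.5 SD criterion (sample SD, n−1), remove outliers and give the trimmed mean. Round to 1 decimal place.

n = 13, ΣRT = 8761, M = 673.923
Σ(x−M)² = 3147714.92; s = √(3147714.92/12) = 512.162
Cutoffs: 673.923 ± 2.5·512.162 → [-606.5, 1954.3]
Outside: 2360 → excluded.
Retained (n=12): Σ = 6401, mean = 6401/12 = 533.417

533.4 ms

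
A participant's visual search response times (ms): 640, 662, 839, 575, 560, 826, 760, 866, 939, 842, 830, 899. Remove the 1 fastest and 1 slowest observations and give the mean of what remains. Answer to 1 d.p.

Sorted: 560, 575, 640, 662, 760, 826, 830, 839, 842, 866, 899, 939
Drop lowest 1 (560) and highest 1 (939)
Remaining (n=10): Σ = 7739, mean = 7739/10 = 773.900

773.9 ms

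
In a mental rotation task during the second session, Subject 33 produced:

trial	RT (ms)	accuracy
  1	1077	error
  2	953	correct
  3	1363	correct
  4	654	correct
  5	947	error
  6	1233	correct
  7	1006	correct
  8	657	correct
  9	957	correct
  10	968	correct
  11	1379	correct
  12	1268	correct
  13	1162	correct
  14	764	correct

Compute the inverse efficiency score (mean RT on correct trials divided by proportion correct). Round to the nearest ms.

1202 ms

Correct trials (n=12): 953, 1363, 654, 1233, 1006, 657, 957, 968, 1379, 1268, 1162, 764
Mean correct RT = 12364/12 = 1030.3333 ms
Proportion correct = 12/14
IES = 1030.3333 / (12/14) = 1202.056 ms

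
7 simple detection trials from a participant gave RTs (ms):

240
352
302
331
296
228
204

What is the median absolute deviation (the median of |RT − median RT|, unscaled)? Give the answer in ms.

Sorted: 204, 228, 240, 296, 302, 331, 352 → median = 296
|x − 296|: 56, 56, 6, 35, 0, 68, 92
Sorted deviations: 0, 6, 35, 56, 56, 68, 92 → MAD = 56

56 ms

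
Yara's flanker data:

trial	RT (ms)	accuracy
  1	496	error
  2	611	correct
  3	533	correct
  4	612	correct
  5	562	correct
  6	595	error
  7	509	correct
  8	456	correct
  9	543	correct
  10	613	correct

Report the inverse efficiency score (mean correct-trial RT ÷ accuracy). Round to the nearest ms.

Correct trials (n=8): 611, 533, 612, 562, 509, 456, 543, 613
Mean correct RT = 4439/8 = 554.8750 ms
Proportion correct = 8/10
IES = 554.8750 / (8/10) = 693.594 ms

694 ms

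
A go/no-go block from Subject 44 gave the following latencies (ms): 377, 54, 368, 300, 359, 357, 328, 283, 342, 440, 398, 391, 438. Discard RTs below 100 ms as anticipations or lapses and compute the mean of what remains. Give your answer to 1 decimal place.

365.1 ms

Excluded: 54
Retained (n=12): Σ = 4381
Mean = 4381/12 = 365.0833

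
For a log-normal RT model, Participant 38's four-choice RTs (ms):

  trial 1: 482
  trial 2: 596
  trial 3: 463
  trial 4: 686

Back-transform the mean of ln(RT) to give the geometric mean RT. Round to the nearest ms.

550 ms

ln(RT): 6.1779, 6.3902, 6.1377, 6.5309
Mean ln(RT) = 25.2368/4 = 6.30920
Geometric mean = exp(6.30920) = 549.60 ms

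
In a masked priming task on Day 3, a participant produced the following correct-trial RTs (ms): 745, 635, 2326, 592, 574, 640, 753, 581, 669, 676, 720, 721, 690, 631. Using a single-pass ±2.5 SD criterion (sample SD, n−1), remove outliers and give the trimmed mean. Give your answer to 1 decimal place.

663.6 ms

n = 14, ΣRT = 10953, M = 782.357
Σ(x−M)² = 2610517.21; s = √(2610517.21/13) = 448.117
Cutoffs: 782.357 ± 2.5·448.117 → [-337.9, 1902.7]
Outside: 2326 → excluded.
Retained (n=13): Σ = 8627, mean = 8627/13 = 663.615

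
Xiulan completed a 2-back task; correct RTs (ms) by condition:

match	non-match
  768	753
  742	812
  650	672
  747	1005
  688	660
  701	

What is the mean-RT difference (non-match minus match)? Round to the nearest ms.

64 ms

M(match) = 4296/6 = 716.000
M(non-match) = 3902/5 = 780.400
Difference = 780.400 − 716.000 = 64.400 ms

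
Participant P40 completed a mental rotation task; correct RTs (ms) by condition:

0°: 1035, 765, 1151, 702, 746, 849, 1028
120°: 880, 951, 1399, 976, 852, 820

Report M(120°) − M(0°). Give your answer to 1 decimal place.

M(0°) = 6276/7 = 896.571
M(120°) = 5878/6 = 979.667
Difference = 979.667 − 896.571 = 83.095 ms

83.1 ms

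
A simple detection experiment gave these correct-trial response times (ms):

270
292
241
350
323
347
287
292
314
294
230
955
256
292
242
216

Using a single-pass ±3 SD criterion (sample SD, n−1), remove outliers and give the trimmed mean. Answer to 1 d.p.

n = 16, ΣRT = 5201, M = 325.062
Σ(x−M)² = 446442.94; s = √(446442.94/15) = 172.519
Cutoffs: 325.062 ± 3·172.519 → [-192.5, 842.6]
Outside: 955 → excluded.
Retained (n=15): Σ = 4246, mean = 4246/15 = 283.067

283.1 ms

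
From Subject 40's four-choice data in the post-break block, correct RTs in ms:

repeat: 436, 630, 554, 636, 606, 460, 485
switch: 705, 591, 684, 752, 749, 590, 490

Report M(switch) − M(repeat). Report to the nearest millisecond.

M(repeat) = 3807/7 = 543.857
M(switch) = 4561/7 = 651.571
Difference = 651.571 − 543.857 = 107.714 ms

108 ms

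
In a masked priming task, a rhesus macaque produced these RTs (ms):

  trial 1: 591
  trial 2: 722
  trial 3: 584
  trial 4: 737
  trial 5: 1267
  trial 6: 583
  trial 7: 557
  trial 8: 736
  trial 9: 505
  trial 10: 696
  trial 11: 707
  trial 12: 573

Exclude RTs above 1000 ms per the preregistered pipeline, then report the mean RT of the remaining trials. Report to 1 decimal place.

635.5 ms

Excluded: 1267
Retained (n=11): Σ = 6991
Mean = 6991/11 = 635.5455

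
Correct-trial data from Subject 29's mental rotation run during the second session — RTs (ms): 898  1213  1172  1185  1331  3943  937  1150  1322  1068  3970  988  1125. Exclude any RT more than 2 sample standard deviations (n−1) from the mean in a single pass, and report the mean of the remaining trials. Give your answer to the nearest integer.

1126 ms

n = 13, ΣRT = 20302, M = 1561.692
Σ(x−M)² = 13760360.77; s = √(13760360.77/12) = 1070.839
Cutoffs: 1561.692 ± 2·1070.839 → [-580.0, 3703.4]
Outside: 3943, 3970 → excluded.
Retained (n=11): Σ = 12389, mean = 12389/11 = 1126.273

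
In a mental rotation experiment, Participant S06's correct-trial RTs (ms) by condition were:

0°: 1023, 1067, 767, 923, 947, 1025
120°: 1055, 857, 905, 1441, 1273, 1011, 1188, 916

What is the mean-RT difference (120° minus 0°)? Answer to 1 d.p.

122.1 ms

M(0°) = 5752/6 = 958.667
M(120°) = 8646/8 = 1080.750
Difference = 1080.750 − 958.667 = 122.083 ms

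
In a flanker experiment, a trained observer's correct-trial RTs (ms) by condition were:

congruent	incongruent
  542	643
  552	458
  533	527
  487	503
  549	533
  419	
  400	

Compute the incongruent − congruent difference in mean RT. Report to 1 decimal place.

35.4 ms

M(congruent) = 3482/7 = 497.429
M(incongruent) = 2664/5 = 532.800
Difference = 532.800 − 497.429 = 35.371 ms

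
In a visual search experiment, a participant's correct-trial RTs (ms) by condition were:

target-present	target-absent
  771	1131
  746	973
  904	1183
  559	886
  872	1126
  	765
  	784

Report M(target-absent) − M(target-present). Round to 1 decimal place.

M(target-present) = 3852/5 = 770.400
M(target-absent) = 6848/7 = 978.286
Difference = 978.286 − 770.400 = 207.886 ms

207.9 ms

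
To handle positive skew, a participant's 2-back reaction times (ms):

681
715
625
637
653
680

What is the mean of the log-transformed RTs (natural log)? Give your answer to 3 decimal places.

6.499

ln(RT): 6.5236, 6.5723, 6.4378, 6.4568, 6.4816, 6.5221
Σ ln(RT) = 38.9940
Mean = 38.9940/6 = 6.49901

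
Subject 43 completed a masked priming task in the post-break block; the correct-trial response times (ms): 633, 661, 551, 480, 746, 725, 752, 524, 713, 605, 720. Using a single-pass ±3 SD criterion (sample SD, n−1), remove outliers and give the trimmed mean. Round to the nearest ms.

646 ms

n = 11, ΣRT = 7110, M = 646.364
Σ(x−M)² = 90980.55; s = √(90980.55/10) = 95.384
Cutoffs: 646.364 ± 3·95.384 → [360.2, 932.5]
No RTs fall outside the cutoffs; all 11 retained. Mean = 7110/11 = 646.364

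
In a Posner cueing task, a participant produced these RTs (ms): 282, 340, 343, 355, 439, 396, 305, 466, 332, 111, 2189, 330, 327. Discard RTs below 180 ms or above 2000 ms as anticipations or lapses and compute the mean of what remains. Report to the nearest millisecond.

356 ms

Excluded: 111, 2189
Retained (n=11): Σ = 3915
Mean = 3915/11 = 355.9091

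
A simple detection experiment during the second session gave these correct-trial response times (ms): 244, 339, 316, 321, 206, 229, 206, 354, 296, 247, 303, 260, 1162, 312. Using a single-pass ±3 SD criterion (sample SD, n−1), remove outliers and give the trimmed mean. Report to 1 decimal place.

279.5 ms

n = 14, ΣRT = 4795, M = 342.500
Σ(x−M)² = 753317.50; s = √(753317.50/13) = 240.723
Cutoffs: 342.500 ± 3·240.723 → [-379.7, 1064.7]
Outside: 1162 → excluded.
Retained (n=13): Σ = 3633, mean = 3633/13 = 279.462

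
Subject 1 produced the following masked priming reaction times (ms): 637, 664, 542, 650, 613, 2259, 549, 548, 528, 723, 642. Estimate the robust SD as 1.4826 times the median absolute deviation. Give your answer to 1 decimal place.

Sorted: 528, 542, 548, 549, 613, 637, 642, 650, 664, 723, 2259 → median = 637
|x − 637| sorted: 0, 5, 13, 24, 27, 86, 88, 89, 95, 109, 1622 → MAD = 86
Robust SD ≈ 1.4826 × 86 = 127.504

127.5 ms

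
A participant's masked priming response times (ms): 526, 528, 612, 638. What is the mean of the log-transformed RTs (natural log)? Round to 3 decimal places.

ln(RT): 6.2653, 6.2691, 6.4167, 6.4583
Σ ln(RT) = 25.4095
Mean = 25.4095/4 = 6.35237

6.352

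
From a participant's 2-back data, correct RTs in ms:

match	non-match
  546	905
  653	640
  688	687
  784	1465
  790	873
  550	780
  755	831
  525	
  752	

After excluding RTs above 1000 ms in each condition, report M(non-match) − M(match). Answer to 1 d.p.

114.6 ms

non-match: exclude 1465
M(match) = 6043/9 = 671.444
M(non-match) = 4716/6 = 786.000
Difference = 786.000 − 671.444 = 114.556 ms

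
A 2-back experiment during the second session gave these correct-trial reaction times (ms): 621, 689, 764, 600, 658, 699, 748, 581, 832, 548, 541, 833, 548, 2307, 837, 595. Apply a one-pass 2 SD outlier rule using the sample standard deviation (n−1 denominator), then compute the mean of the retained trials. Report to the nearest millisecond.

n = 16, ΣRT = 12401, M = 775.062
Σ(x−M)² = 2667382.94; s = √(2667382.94/15) = 421.694
Cutoffs: 775.062 ± 2·421.694 → [-68.3, 1618.4]
Outside: 2307 → excluded.
Retained (n=15): Σ = 10094, mean = 10094/15 = 672.933

673 ms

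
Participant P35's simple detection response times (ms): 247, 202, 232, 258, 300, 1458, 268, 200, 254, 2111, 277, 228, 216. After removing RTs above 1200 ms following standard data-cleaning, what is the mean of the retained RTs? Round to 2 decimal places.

Excluded: 1458, 2111
Retained (n=11): Σ = 2682
Mean = 2682/11 = 243.8182

243.82 ms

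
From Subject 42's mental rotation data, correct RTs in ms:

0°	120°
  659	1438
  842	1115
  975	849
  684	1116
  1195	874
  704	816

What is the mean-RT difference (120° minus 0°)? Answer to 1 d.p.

M(0°) = 5059/6 = 843.167
M(120°) = 6208/6 = 1034.667
Difference = 1034.667 − 843.167 = 191.500 ms

191.5 ms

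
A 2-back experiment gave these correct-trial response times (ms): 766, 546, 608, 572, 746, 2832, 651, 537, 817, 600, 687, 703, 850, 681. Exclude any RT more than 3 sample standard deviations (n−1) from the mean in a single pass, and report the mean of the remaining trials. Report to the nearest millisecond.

n = 14, ΣRT = 11596, M = 828.286
Σ(x−M)² = 4445756.86; s = √(4445756.86/13) = 584.792
Cutoffs: 828.286 ± 3·584.792 → [-926.1, 2582.7]
Outside: 2832 → excluded.
Retained (n=13): Σ = 8764, mean = 8764/13 = 674.154

674 ms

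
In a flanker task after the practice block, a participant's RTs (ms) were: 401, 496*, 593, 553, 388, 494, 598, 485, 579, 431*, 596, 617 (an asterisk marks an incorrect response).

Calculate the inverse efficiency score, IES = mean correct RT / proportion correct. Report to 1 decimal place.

636.5 ms

Correct trials (n=10): 401, 593, 553, 388, 494, 598, 485, 579, 596, 617
Mean correct RT = 5304/10 = 530.4000 ms
Proportion correct = 10/12
IES = 530.4000 / (10/12) = 636.480 ms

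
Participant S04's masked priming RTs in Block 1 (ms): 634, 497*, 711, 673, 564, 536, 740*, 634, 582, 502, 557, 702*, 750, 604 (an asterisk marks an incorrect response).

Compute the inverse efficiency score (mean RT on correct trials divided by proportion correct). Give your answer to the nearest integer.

781 ms

Correct trials (n=11): 634, 711, 673, 564, 536, 634, 582, 502, 557, 750, 604
Mean correct RT = 6747/11 = 613.3636 ms
Proportion correct = 11/14
IES = 613.3636 / (11/14) = 780.645 ms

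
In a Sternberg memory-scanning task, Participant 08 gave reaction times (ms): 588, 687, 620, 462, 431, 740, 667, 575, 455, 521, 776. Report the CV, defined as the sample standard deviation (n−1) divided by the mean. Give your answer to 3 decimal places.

n = 11, Σ = 6522, M = 592.9091
Σ(x−M)² = 138120.909; s = √(138120.909/10) = 117.5249
CV = 117.5249 / 592.9091 = 0.19822

0.198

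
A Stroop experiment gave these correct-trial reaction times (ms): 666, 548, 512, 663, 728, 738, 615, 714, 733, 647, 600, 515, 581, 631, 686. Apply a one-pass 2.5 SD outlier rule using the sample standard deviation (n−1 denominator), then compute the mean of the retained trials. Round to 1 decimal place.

n = 15, ΣRT = 9577, M = 638.467
Σ(x−M)² = 81067.73; s = √(81067.73/14) = 76.096
Cutoffs: 638.467 ± 2.5·76.096 → [448.2, 828.7]
No RTs fall outside the cutoffs; all 15 retained. Mean = 9577/15 = 638.467

638.5 ms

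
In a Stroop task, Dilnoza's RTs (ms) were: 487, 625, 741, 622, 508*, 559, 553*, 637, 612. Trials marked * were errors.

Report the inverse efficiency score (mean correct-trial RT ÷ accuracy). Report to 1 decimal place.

786.7 ms

Correct trials (n=7): 487, 625, 741, 622, 559, 637, 612
Mean correct RT = 4283/7 = 611.8571 ms
Proportion correct = 7/9
IES = 611.8571 / (7/9) = 786.673 ms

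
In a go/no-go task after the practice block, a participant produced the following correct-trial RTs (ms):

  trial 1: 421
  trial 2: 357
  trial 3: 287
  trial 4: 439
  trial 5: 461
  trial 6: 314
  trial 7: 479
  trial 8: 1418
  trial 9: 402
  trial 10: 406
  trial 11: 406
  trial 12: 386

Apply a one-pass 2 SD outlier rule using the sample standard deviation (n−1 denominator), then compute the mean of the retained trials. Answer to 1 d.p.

n = 12, ΣRT = 5776, M = 481.333
Σ(x−M)² = 991152.67; s = √(991152.67/11) = 300.175
Cutoffs: 481.333 ± 2·300.175 → [-119.0, 1081.7]
Outside: 1418 → excluded.
Retained (n=11): Σ = 4358, mean = 4358/11 = 396.182

396.2 ms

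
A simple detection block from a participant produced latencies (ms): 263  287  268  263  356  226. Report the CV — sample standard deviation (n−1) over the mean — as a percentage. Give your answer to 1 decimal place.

n = 6, Σ = 1663, M = 277.1667
Σ(x−M)² = 9414.833; s = √(9414.833/5) = 43.3932
CV = 43.3932 / 277.1667 = 0.15656 = 15.656%

15.7%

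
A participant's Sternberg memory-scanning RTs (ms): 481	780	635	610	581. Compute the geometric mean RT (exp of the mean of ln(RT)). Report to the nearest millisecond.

610 ms

ln(RT): 6.1759, 6.6593, 6.4536, 6.4135, 6.3648
Mean ln(RT) = 32.0670/5 = 6.41340
Geometric mean = exp(6.41340) = 609.96 ms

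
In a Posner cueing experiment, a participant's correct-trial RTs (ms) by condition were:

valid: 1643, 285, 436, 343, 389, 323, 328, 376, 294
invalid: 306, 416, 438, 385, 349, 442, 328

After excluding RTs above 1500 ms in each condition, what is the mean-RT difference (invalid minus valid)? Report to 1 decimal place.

valid: exclude 1643
M(valid) = 2774/8 = 346.750
M(invalid) = 2664/7 = 380.571
Difference = 380.571 − 346.750 = 33.821 ms

33.8 ms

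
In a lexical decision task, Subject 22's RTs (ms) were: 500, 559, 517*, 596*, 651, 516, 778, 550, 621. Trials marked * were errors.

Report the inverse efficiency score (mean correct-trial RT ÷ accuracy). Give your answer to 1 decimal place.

Correct trials (n=7): 500, 559, 651, 516, 778, 550, 621
Mean correct RT = 4175/7 = 596.4286 ms
Proportion correct = 7/9
IES = 596.4286 / (7/9) = 766.837 ms

766.8 ms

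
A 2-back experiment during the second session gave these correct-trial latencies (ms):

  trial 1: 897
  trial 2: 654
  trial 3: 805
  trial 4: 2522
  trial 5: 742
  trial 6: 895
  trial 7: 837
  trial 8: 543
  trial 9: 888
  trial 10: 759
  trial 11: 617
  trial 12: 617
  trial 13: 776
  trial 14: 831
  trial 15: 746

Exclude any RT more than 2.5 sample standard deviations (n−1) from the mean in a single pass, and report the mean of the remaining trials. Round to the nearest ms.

758 ms

n = 15, ΣRT = 13129, M = 875.267
Σ(x−M)² = 3071720.93; s = √(3071720.93/14) = 468.411
Cutoffs: 875.267 ± 2.5·468.411 → [-295.8, 2046.3]
Outside: 2522 → excluded.
Retained (n=14): Σ = 10607, mean = 10607/14 = 757.643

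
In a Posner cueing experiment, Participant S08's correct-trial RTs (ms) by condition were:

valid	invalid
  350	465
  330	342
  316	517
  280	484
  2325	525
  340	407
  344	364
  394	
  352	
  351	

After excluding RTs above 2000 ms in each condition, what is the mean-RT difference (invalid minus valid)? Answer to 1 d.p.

103.8 ms

valid: exclude 2325
M(valid) = 3057/9 = 339.667
M(invalid) = 3104/7 = 443.429
Difference = 443.429 − 339.667 = 103.762 ms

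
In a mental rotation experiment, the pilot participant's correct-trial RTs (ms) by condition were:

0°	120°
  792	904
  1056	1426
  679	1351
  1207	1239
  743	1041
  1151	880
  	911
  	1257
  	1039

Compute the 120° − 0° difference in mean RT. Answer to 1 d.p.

M(0°) = 5628/6 = 938.000
M(120°) = 10048/9 = 1116.444
Difference = 1116.444 − 938.000 = 178.444 ms

178.4 ms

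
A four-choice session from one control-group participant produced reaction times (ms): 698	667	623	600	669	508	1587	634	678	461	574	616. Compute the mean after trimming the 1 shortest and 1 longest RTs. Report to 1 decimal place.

Sorted: 461, 508, 574, 600, 616, 623, 634, 667, 669, 678, 698, 1587
Drop lowest 1 (461) and highest 1 (1587)
Remaining (n=10): Σ = 6267, mean = 6267/10 = 626.700

626.7 ms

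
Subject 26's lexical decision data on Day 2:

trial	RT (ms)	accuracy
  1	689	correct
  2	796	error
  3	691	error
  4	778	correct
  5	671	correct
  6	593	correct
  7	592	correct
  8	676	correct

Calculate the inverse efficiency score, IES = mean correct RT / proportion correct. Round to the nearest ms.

Correct trials (n=6): 689, 778, 671, 593, 592, 676
Mean correct RT = 3999/6 = 666.5000 ms
Proportion correct = 6/8
IES = 666.5000 / (6/8) = 888.667 ms

889 ms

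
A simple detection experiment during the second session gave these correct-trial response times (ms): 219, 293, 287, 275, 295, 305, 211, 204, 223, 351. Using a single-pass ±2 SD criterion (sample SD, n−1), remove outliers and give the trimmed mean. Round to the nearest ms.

n = 10, ΣRT = 2663, M = 266.300
Σ(x−M)² = 21764.10; s = √(21764.10/9) = 49.176
Cutoffs: 266.300 ± 2·49.176 → [167.9, 364.7]
No RTs fall outside the cutoffs; all 10 retained. Mean = 2663/10 = 266.300

266 ms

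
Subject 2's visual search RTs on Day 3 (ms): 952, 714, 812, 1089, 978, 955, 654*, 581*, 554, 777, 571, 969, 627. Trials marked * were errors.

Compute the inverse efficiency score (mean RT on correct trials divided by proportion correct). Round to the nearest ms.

Correct trials (n=11): 952, 714, 812, 1089, 978, 955, 554, 777, 571, 969, 627
Mean correct RT = 8998/11 = 818.0000 ms
Proportion correct = 11/13
IES = 818.0000 / (11/13) = 966.727 ms

967 ms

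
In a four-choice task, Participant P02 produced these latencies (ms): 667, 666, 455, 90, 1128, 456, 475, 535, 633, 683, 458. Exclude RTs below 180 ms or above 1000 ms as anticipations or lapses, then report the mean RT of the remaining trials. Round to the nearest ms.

Excluded: 90, 1128
Retained (n=9): Σ = 5028
Mean = 5028/9 = 558.6667

559 ms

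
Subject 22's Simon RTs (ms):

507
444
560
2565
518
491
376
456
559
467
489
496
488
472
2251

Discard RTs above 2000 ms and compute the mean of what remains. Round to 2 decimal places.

486.38 ms

Excluded: 2251, 2565
Retained (n=13): Σ = 6323
Mean = 6323/13 = 486.3846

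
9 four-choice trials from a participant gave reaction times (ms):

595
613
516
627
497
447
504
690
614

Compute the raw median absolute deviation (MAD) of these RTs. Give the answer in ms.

79 ms

Sorted: 447, 497, 504, 516, 595, 613, 614, 627, 690 → median = 595
|x − 595|: 0, 18, 79, 32, 98, 148, 91, 95, 19
Sorted deviations: 0, 18, 19, 32, 79, 91, 95, 98, 148 → MAD = 79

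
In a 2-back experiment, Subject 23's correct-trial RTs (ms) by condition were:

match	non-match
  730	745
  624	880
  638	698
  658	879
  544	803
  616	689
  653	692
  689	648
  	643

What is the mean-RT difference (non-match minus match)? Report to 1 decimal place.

97.9 ms

M(match) = 5152/8 = 644.000
M(non-match) = 6677/9 = 741.889
Difference = 741.889 − 644.000 = 97.889 ms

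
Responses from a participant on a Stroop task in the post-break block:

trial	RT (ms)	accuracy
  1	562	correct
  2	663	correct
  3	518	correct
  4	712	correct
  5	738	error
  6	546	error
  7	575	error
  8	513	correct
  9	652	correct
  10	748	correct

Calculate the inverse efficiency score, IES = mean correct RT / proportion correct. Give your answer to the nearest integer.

891 ms

Correct trials (n=7): 562, 663, 518, 712, 513, 652, 748
Mean correct RT = 4368/7 = 624.0000 ms
Proportion correct = 7/10
IES = 624.0000 / (7/10) = 891.429 ms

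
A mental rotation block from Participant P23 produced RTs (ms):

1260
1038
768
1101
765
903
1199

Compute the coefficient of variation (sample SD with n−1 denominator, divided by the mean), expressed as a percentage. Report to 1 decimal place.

n = 7, Σ = 7034, M = 1004.8571
Σ(x−M)² = 237138.857; s = √(237138.857/6) = 198.8043
CV = 198.8043 / 1004.8571 = 0.19784 = 19.784%

19.8%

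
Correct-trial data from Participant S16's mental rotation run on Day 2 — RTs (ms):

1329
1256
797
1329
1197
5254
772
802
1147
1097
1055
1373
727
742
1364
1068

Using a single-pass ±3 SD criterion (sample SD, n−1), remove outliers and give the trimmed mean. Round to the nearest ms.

1070 ms

n = 16, ΣRT = 21309, M = 1331.812
Σ(x−M)² = 17239532.44; s = √(17239532.44/15) = 1072.055
Cutoffs: 1331.812 ± 3·1072.055 → [-1884.4, 4548.0]
Outside: 5254 → excluded.
Retained (n=15): Σ = 16055, mean = 16055/15 = 1070.333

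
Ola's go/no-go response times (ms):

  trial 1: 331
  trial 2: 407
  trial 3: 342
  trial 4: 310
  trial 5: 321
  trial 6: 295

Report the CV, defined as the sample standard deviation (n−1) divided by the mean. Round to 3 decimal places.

0.117

n = 6, Σ = 2006, M = 334.3333
Σ(x−M)² = 7667.333; s = √(7667.333/5) = 39.1595
CV = 39.1595 / 334.3333 = 0.11713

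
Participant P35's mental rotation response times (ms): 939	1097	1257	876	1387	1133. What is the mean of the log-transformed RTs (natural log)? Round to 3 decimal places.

7.004

ln(RT): 6.8448, 7.0003, 7.1365, 6.7754, 7.2349, 7.0326
Σ ln(RT) = 42.0245
Mean = 42.0245/6 = 7.00409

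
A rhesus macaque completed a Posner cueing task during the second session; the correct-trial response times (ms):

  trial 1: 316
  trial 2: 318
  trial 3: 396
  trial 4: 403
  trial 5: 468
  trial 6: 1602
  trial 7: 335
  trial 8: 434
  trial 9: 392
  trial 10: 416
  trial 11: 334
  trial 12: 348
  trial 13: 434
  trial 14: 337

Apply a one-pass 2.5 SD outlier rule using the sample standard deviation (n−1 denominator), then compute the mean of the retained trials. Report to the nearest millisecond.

n = 14, ΣRT = 6533, M = 466.643
Σ(x−M)² = 1418941.21; s = √(1418941.21/13) = 330.378
Cutoffs: 466.643 ± 2.5·330.378 → [-359.3, 1292.6]
Outside: 1602 → excluded.
Retained (n=13): Σ = 4931, mean = 4931/13 = 379.308

379 ms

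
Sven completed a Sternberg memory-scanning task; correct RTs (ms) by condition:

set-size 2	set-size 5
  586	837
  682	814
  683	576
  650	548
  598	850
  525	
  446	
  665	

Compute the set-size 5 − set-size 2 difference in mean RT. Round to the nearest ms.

M(set-size 2) = 4835/8 = 604.375
M(set-size 5) = 3625/5 = 725.000
Difference = 725.000 − 604.375 = 120.625 ms

121 ms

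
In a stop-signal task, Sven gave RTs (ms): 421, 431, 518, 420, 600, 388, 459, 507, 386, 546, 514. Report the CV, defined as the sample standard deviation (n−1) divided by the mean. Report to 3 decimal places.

n = 11, Σ = 5190, M = 471.8182
Σ(x−M)² = 48571.636; s = √(48571.636/10) = 69.6934
CV = 69.6934 / 471.8182 = 0.14771

0.148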